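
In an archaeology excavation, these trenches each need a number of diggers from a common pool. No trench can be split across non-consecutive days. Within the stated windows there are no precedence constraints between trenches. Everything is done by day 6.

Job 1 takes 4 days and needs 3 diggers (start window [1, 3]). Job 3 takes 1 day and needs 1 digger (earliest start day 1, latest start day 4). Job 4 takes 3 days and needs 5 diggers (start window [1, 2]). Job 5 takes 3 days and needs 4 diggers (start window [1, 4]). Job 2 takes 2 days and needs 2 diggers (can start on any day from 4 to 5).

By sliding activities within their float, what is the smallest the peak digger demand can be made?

Early-start (Job 1@1, Job 3@1, Job 4@1, Job 5@1, Job 2@4) gives peak 13: d1:13  d2:12  d3:12  d4:5  d5:2  d6:0.
Shift Job 3→4, Job 5→4, Job 2→5.
Schedule Job 1@1, Job 3@4, Job 4@1, Job 5@4, Job 2@5: d1:8  d2:8  d3:8  d4:8  d5:6  d6:6 — peak 8.
Total digger-days = 44 over 6 days ⇒ peak ≥ ⌈44/6⌉ = 8, so 8 is optimal.

8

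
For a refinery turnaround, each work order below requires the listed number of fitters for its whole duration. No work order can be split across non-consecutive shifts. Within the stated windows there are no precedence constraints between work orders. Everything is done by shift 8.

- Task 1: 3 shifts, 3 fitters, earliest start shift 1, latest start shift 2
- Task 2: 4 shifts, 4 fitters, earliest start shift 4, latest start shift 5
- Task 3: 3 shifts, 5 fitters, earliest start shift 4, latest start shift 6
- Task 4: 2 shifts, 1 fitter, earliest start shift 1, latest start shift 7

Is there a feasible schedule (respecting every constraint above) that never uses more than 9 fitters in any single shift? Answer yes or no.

yes

Schedule Task 1@1, Task 2@4, Task 3@4, Task 4@1: s1:4  s2:4  s3:3  s4:9  s5:9  s6:9  s7:4  s8:0 — peak 9 ≤ 9.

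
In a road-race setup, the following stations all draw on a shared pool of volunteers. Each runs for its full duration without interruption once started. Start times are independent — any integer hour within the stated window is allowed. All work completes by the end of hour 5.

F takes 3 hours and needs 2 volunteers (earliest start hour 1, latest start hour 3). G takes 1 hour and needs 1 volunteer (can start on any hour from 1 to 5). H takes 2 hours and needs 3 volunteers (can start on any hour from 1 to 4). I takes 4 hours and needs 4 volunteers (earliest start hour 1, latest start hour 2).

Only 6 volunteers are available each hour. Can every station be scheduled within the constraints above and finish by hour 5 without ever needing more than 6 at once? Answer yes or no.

no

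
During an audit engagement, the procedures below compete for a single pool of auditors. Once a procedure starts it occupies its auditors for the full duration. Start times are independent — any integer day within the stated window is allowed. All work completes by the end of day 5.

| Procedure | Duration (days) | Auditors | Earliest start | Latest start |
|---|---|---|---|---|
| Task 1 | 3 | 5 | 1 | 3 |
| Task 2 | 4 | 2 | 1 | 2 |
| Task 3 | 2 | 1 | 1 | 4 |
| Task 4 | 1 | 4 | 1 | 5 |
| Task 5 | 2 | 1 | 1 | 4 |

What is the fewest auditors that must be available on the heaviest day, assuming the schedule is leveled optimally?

Early-start (Task 1@1, Task 2@1, Task 3@1, Task 4@1, Task 5@1) gives peak 13: d1:13  d2:9  d3:7  d4:2  d5:0.
Shift Task 3→4, Task 4→5, Task 5→4.
Schedule Task 1@1, Task 2@1, Task 3@4, Task 4@5, Task 5@4: d1:7  d2:7  d3:7  d4:4  d5:6 — peak 7.
Total auditor-days = 31 over 5 days ⇒ peak ≥ ⌈31/5⌉ = 7, so 7 is optimal.

7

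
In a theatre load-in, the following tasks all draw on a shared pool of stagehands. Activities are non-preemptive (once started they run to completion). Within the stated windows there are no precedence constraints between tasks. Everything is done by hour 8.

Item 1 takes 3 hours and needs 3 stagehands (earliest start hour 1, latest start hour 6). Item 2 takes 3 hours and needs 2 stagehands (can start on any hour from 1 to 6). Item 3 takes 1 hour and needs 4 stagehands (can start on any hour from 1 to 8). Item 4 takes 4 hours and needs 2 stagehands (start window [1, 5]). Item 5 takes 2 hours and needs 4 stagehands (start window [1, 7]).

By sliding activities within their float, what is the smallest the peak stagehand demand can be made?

6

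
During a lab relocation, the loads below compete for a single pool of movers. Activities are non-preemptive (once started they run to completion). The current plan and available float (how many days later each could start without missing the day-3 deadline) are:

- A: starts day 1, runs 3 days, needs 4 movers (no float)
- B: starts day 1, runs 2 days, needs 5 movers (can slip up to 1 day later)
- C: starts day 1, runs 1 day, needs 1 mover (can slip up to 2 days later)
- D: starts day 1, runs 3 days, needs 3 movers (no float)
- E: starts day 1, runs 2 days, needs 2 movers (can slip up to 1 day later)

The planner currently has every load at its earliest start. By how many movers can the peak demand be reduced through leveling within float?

1

Early-start peak: d1:15  d2:14  d3:7 ⇒ 15.
Leveled (A@1, B@1, C@1, D@1, E@2): d1:13  d2:14  d3:9 ⇒ 14.
Reduction 15 − 14 = 1.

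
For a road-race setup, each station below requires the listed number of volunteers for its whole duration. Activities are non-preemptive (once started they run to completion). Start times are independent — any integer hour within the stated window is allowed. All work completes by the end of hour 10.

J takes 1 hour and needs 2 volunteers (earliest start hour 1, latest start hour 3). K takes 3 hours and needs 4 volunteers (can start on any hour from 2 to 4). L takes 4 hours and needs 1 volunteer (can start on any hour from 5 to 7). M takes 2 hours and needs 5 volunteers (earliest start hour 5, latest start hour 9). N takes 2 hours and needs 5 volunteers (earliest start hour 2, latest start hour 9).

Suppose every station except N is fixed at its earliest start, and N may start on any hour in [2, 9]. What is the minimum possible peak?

6

N@2: h1:2  h2:9  h3:9  h4:4  h5:6  h6:6  h7:1  h8:1  h9:0  h10:0 → peak 9
N@3: h1:2  h2:4  h3:9  h4:9  h5:6  h6:6  h7:1  h8:1  h9:0  h10:0 → peak 9
N@4: h1:2  h2:4  h3:4  h4:9  h5:11  h6:6  h7:1  h8:1  h9:0  h10:0 → peak 11
N@5: h1:2  h2:4  h3:4  h4:4  h5:11  h6:11  h7:1  h8:1  h9:0  h10:0 → peak 11
N@6: h1:2  h2:4  h3:4  h4:4  h5:6  h6:11  h7:6  h8:1  h9:0  h10:0 → peak 11
N@7: h1:2  h2:4  h3:4  h4:4  h5:6  h6:6  h7:6  h8:6  h9:0  h10:0 → peak 6
N@8: h1:2  h2:4  h3:4  h4:4  h5:6  h6:6  h7:1  h8:6  h9:5  h10:0 → peak 6
N@9: h1:2  h2:4  h3:4  h4:4  h5:6  h6:6  h7:1  h8:1  h9:5  h10:5 → peak 6
Best is N@7, peak 6.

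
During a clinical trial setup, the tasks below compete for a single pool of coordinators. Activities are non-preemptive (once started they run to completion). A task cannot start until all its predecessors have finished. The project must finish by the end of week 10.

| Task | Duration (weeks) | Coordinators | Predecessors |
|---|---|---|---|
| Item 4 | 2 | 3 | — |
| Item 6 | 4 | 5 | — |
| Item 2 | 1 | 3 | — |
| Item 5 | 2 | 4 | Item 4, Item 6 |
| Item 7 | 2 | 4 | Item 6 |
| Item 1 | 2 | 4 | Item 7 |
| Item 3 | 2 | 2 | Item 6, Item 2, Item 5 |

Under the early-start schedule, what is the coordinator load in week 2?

8

At early start, week 2 has: Item 4, Item 6.
Demand: 3 + 5 = 8.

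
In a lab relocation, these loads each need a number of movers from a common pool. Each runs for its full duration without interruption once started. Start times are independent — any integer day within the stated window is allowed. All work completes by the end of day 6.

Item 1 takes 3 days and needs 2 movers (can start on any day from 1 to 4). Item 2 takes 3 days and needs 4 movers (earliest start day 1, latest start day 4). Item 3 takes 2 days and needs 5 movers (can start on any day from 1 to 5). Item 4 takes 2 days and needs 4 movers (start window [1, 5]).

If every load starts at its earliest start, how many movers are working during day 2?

15

At early start, day 2 has: Item 1, Item 2, Item 3, Item 4.
Demand: 2 + 4 + 5 + 4 = 15.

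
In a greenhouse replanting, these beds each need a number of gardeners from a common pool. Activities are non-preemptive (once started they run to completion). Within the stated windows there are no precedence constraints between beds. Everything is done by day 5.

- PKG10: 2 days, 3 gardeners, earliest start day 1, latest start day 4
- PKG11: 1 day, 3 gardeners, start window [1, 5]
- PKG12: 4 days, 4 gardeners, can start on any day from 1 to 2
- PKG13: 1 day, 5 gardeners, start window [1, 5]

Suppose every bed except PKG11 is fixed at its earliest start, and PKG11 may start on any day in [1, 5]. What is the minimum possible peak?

12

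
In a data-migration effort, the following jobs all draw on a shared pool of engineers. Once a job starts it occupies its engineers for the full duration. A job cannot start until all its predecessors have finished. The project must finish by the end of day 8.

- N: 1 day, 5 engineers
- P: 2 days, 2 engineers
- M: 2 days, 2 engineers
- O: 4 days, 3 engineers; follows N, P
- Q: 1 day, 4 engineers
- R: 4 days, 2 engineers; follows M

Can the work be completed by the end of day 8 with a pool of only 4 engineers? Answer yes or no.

Total engineer-days = 37; over 8 days the average is 37/8 > 4, so some day must exceed 4.

no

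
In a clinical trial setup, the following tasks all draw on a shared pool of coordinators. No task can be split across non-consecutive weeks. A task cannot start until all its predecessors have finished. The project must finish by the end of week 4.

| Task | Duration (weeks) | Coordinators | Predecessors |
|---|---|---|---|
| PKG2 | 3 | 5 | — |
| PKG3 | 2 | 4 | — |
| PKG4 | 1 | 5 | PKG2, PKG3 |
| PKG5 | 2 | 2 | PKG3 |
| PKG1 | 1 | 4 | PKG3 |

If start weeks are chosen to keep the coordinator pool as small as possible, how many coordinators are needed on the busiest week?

11

Schedule PKG2@1, PKG3@1, PKG4@4, PKG5@3, PKG1@3: w1:9  w2:9  w3:11  w4:7 — peak 11.
No arrangement of the 2 feasible schedules does better.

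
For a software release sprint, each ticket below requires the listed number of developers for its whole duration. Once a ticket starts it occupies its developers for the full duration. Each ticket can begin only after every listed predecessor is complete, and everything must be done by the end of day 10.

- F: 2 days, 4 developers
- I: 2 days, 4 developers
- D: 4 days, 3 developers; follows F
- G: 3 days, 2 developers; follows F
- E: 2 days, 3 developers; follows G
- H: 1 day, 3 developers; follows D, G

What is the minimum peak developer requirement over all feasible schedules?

Early-start (F@1, I@1, D@3, G@3, E@6, H@7) gives peak 8: d1:8  d2:8  d3:5  d4:5  d5:5  d6:6  d7:6  d8:0  d9:0  d10:0.
Shift I→3, D→5, H→9.
Schedule F@1, I@3, D@5, G@3, E@6, H@9: d1:4  d2:4  d3:6  d4:6  d5:5  d6:6  d7:6  d8:3  d9:3  d10:0 — peak 6.

6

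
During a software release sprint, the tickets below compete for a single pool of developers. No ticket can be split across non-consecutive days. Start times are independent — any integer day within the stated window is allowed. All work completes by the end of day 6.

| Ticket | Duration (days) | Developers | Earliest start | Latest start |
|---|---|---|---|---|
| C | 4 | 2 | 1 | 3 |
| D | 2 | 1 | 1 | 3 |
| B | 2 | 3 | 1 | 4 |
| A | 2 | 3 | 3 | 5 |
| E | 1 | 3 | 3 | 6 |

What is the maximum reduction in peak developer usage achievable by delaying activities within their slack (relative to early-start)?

3

Early-start peak: d1:6  d2:6  d3:8  d4:5  d5:0  d6:0 ⇒ 8.
Leveled (C@3, D@1, B@1, A@3, E@5): d1:4  d2:4  d3:5  d4:5  d5:5  d6:2 ⇒ 5.
Reduction 8 − 5 = 3.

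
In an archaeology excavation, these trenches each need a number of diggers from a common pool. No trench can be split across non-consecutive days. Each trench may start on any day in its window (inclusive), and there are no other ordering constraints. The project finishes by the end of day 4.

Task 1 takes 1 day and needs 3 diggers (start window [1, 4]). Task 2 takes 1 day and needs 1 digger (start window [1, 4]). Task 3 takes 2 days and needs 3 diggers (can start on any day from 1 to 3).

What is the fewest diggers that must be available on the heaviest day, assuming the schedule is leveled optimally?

3

Early-start (Task 1@1, Task 2@1, Task 3@1) gives peak 7: d1:7  d2:3  d3:0  d4:0.
Shift Task 2→2, Task 3→3.
Schedule Task 1@1, Task 2@2, Task 3@3: d1:3  d2:1  d3:3  d4:3 — peak 3.
Total digger-days = 10 over 4 days ⇒ peak ≥ ⌈10/4⌉ = 3, so 3 is optimal.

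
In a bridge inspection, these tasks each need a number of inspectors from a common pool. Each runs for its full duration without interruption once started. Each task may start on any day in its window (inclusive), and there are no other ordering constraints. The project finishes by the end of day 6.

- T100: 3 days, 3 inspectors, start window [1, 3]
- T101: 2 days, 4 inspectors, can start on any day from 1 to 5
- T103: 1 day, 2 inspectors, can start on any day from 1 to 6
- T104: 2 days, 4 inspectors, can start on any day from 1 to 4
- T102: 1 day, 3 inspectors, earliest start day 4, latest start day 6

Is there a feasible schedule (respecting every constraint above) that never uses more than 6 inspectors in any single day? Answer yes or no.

no

The minimum achievable peak is 7; 6 < 7, so no feasible schedule stays within the cap.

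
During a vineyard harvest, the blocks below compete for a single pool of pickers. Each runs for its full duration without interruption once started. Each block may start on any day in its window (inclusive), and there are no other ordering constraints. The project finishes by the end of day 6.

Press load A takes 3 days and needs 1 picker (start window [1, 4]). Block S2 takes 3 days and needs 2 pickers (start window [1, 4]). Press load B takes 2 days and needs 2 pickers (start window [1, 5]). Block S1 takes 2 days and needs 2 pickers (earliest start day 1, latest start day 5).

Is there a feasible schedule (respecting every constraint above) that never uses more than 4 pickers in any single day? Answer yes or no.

yes

Schedule Press load A@1, Block S2@1, Press load B@4, Block S1@4: d1:3  d2:3  d3:3  d4:4  d5:4  d6:0 — peak 4 ≤ 4.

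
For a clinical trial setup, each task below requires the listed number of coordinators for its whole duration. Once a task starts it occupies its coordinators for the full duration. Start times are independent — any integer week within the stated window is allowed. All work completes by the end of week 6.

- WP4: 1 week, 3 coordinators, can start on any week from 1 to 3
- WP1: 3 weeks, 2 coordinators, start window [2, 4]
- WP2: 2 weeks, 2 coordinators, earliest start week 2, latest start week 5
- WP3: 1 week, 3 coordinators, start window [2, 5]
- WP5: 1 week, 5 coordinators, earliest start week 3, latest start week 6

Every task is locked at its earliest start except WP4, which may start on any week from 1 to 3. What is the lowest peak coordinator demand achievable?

9

WP4@1: w1:3  w2:7  w3:9  w4:2  w5:0  w6:0 → peak 9
WP4@2: w1:0  w2:10  w3:9  w4:2  w5:0  w6:0 → peak 10
WP4@3: w1:0  w2:7  w3:12  w4:2  w5:0  w6:0 → peak 12
Best is WP4@1, peak 9.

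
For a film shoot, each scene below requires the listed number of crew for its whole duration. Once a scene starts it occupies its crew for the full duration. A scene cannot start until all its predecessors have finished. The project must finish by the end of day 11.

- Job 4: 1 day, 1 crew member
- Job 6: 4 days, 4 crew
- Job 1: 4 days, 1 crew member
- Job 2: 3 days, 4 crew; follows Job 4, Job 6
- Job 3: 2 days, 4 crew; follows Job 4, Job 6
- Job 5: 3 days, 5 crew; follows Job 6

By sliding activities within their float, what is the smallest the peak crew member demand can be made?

8

Early-start (Job 4@1, Job 6@1, Job 1@1, Job 2@5, Job 3@5, Job 5@5) gives peak 13: d1:6  d2:5  d3:5  d4:5  d5:13  d6:13  d7:9  d8:0  d9:0  d10:0  d11:0.
Shift Job 5→8.
Schedule Job 4@1, Job 6@1, Job 1@1, Job 2@5, Job 3@5, Job 5@8: d1:6  d2:5  d3:5  d4:5  d5:8  d6:8  d7:4  d8:5  d9:5  d10:5  d11:0 — peak 8.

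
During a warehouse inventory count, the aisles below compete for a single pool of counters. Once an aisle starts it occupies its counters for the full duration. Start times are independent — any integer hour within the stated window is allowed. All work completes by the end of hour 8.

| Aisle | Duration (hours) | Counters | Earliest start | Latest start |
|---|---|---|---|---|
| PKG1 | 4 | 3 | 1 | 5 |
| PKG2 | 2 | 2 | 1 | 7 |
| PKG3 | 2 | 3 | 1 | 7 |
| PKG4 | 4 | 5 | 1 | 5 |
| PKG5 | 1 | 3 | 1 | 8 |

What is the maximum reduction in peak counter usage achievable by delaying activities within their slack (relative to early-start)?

9

Early-start peak: h1:16  h2:13  h3:8  h4:8  h5:0  h6:0  h7:0  h8:0 ⇒ 16.
Leveled (PKG1@1, PKG2@4, PKG3@1, PKG4@5, PKG5@3): h1:6  h2:6  h3:6  h4:5  h5:7  h6:5  h7:5  h8:5 ⇒ 7.
Reduction 16 − 7 = 9.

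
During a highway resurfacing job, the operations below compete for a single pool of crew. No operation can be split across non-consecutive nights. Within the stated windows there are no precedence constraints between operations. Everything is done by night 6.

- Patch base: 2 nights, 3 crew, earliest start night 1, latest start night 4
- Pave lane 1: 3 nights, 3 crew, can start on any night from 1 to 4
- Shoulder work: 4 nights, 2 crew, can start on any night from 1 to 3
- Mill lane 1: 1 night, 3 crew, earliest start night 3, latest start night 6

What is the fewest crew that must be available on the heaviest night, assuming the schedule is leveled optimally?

Early-start (Patch base@1, Pave lane 1@1, Shoulder work@1, Mill lane 1@3) gives peak 8: n1:8  n2:8  n3:8  n4:2  n5:0  n6:0.
Shift Pave lane 1→3, Mill lane 1→6.
Schedule Patch base@1, Pave lane 1@3, Shoulder work@1, Mill lane 1@6: n1:5  n2:5  n3:5  n4:5  n5:3  n6:3 — peak 5.
Total crew member-nights = 26 over 6 nights ⇒ peak ≥ ⌈26/6⌉ = 5, so 5 is optimal.

5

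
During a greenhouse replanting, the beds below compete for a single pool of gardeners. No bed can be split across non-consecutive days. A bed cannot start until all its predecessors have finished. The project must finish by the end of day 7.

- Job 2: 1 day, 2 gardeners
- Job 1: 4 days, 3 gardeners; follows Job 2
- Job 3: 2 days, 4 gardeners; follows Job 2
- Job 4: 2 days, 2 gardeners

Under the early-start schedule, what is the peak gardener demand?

Early-start schedule: Job 2@1, Job 1@2, Job 3@2, Job 4@1.
Load per day: day 1: 4, day 2: 9, day 3: 7, day 4: 3, day 5: 3, day 6: 0, day 7: 0.
Peak is 9.

9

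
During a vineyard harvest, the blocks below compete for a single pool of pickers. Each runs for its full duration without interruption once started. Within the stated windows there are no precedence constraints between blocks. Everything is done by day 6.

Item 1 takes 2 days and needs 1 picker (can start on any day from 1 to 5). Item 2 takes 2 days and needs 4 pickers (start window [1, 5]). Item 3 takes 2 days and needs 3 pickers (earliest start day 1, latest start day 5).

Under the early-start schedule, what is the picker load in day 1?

8

At early start, day 1 has: Item 1, Item 2, Item 3.
Demand: 1 + 4 + 3 = 8.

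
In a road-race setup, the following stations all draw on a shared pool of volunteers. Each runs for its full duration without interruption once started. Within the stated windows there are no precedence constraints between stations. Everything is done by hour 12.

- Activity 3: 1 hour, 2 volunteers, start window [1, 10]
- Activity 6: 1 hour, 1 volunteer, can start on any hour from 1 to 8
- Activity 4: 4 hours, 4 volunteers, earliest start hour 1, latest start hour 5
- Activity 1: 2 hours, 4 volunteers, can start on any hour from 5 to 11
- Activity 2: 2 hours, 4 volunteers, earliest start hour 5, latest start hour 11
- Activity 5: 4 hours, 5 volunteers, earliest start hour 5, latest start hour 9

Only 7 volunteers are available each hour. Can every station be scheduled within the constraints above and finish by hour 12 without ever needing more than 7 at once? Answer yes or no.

Schedule Activity 3@1, Activity 6@2, Activity 4@1, Activity 1@5, Activity 2@7, Activity 5@9: h1:6  h2:5  h3:4  h4:4  h5:4  h6:4  h7:4  h8:4  h9:5  h10:5  h11:5  h12:5 — peak 6 ≤ 7.

yes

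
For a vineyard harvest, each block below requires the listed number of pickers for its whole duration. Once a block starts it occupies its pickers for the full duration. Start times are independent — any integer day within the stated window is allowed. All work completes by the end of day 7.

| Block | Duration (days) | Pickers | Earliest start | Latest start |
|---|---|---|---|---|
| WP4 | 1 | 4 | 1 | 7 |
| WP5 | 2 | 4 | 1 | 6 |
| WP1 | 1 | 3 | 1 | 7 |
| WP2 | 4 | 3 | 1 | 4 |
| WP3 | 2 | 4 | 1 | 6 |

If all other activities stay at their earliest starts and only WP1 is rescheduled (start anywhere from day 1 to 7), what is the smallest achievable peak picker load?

WP1@1: d1:18  d2:11  d3:3  d4:3  d5:0  d6:0  d7:0 → peak 18
WP1@2: d1:15  d2:14  d3:3  d4:3  d5:0  d6:0  d7:0 → peak 15
WP1@3: d1:15  d2:11  d3:6  d4:3  d5:0  d6:0  d7:0 → peak 15
WP1@4: d1:15  d2:11  d3:3  d4:6  d5:0  d6:0  d7:0 → peak 15
WP1@5: d1:15  d2:11  d3:3  d4:3  d5:3  d6:0  d7:0 → peak 15
WP1@6: d1:15  d2:11  d3:3  d4:3  d5:0  d6:3  d7:0 → peak 15
WP1@7: d1:15  d2:11  d3:3  d4:3  d5:0  d6:0  d7:3 → peak 15
Best is WP1@2, peak 15.

15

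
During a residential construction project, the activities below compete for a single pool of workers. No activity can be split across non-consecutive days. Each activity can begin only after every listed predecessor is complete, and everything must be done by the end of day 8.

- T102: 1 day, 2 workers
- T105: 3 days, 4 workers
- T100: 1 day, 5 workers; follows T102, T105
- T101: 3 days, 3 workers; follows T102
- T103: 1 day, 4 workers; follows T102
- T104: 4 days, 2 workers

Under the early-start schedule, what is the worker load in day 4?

At early start, day 4 has: T100, T101, T104.
Demand: 5 + 3 + 2 = 10.

10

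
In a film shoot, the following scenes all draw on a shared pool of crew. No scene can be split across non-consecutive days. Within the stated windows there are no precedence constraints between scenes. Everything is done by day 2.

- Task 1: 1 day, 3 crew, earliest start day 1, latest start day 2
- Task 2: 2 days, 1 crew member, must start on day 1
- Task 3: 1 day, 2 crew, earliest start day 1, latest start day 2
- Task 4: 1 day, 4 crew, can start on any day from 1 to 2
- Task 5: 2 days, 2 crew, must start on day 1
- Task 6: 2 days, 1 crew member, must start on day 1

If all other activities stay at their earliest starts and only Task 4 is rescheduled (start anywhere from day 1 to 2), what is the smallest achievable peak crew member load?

9

Task 4@1: d1:13  d2:4 → peak 13
Task 4@2: d1:9  d2:8 → peak 9
Best is Task 4@2, peak 9.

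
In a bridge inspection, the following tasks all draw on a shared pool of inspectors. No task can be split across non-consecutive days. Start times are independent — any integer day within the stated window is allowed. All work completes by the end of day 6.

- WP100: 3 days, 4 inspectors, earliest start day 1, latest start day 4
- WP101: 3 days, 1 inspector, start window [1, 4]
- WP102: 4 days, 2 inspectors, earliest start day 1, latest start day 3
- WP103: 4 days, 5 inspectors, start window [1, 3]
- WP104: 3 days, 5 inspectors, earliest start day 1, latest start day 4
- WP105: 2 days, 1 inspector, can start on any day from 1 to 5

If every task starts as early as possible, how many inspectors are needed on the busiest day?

18

Early-start schedule: WP100@1, WP101@1, WP102@1, WP103@1, WP104@1, WP105@1.
Load per day: day 1: 18, day 2: 18, day 3: 17, day 4: 7, day 5: 0, day 6: 0.
Peak is 18.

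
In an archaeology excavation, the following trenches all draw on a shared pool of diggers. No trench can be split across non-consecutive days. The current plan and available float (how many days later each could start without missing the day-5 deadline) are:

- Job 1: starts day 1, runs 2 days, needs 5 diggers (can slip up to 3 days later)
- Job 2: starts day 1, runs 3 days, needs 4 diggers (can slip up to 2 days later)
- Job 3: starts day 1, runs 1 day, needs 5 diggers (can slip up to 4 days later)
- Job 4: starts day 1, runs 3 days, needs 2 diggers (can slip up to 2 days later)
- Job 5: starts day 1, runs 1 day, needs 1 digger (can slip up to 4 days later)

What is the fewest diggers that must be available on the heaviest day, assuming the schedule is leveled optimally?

9

Early-start (Job 1@1, Job 2@1, Job 3@1, Job 4@1, Job 5@1) gives peak 17: d1:17  d2:11  d3:6  d4:0  d5:0.
Shift Job 3→4, Job 4→3, Job 5→3.
Schedule Job 1@1, Job 2@1, Job 3@4, Job 4@3, Job 5@3: d1:9  d2:9  d3:7  d4:7  d5:2 — peak 9.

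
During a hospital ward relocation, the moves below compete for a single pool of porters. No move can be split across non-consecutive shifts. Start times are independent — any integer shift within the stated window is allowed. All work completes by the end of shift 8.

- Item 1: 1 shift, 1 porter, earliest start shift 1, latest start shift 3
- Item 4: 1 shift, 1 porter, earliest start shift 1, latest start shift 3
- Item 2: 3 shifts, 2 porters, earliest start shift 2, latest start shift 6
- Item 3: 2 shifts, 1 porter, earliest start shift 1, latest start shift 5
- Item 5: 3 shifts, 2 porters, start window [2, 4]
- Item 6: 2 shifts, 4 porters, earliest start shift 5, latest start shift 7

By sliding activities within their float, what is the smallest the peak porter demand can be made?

Early-start (Item 1@1, Item 4@1, Item 2@2, Item 3@1, Item 5@2, Item 6@5) gives peak 5: s1:3  s2:5  s3:4  s4:4  s5:4  s6:4  s7:0  s8:0.
Shift Item 5→3, Item 6→6.
Schedule Item 1@1, Item 4@1, Item 2@2, Item 3@1, Item 5@3, Item 6@6: s1:3  s2:3  s3:4  s4:4  s5:2  s6:4  s7:4  s8:0 — peak 4.

4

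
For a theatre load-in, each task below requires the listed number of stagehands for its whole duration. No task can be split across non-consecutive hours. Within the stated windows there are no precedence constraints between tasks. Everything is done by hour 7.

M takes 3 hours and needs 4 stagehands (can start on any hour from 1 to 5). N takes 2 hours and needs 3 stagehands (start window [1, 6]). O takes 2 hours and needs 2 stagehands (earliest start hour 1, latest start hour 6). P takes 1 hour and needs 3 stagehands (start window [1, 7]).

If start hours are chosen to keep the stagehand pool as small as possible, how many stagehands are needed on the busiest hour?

Early-start (M@1, N@1, O@1, P@1) gives peak 12: h1:12  h2:9  h3:4  h4:0  h5:0  h6:0  h7:0.
Shift N→4, O→4, P→6.
Schedule M@1, N@4, O@4, P@6: h1:4  h2:4  h3:4  h4:5  h5:5  h6:3  h7:0 — peak 5.

5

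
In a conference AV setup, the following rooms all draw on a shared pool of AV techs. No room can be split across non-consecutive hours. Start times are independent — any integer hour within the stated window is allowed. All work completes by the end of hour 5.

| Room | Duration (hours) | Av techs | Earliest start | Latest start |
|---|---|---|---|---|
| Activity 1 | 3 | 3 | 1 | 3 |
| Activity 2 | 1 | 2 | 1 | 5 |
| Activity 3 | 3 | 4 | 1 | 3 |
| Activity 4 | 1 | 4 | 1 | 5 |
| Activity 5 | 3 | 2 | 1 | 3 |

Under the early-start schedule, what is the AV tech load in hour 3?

9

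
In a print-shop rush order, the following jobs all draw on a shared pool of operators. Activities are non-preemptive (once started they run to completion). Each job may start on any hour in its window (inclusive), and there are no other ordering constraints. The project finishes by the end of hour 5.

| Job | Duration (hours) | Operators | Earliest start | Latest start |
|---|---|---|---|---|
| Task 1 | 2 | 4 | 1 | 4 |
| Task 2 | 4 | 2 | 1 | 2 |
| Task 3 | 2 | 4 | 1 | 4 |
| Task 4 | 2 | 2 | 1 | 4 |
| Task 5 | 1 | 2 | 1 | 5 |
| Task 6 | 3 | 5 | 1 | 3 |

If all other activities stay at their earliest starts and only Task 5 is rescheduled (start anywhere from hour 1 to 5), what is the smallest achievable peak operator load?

Task 5@1: h1:19  h2:17  h3:7  h4:2  h5:0 → peak 19
Task 5@2: h1:17  h2:19  h3:7  h4:2  h5:0 → peak 19
Task 5@3: h1:17  h2:17  h3:9  h4:2  h5:0 → peak 17
Task 5@4: h1:17  h2:17  h3:7  h4:4  h5:0 → peak 17
Task 5@5: h1:17  h2:17  h3:7  h4:2  h5:2 → peak 17
Best is Task 5@3, peak 17.

17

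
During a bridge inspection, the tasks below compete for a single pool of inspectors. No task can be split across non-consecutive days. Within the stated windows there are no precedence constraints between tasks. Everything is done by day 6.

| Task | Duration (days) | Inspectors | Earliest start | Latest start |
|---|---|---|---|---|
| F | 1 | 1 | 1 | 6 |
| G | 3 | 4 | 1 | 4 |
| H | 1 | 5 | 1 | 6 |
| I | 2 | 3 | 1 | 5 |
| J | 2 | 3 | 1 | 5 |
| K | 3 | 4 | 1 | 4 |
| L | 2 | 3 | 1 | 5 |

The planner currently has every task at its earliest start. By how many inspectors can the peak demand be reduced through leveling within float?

14

Early-start peak: d1:23  d2:17  d3:8  d4:0  d5:0  d6:0 ⇒ 23.
Leveled (F@1, G@1, H@4, I@4, J@5, K@1, L@5): d1:9  d2:8  d3:8  d4:8  d5:9  d6:6 ⇒ 9.
Reduction 23 − 9 = 14.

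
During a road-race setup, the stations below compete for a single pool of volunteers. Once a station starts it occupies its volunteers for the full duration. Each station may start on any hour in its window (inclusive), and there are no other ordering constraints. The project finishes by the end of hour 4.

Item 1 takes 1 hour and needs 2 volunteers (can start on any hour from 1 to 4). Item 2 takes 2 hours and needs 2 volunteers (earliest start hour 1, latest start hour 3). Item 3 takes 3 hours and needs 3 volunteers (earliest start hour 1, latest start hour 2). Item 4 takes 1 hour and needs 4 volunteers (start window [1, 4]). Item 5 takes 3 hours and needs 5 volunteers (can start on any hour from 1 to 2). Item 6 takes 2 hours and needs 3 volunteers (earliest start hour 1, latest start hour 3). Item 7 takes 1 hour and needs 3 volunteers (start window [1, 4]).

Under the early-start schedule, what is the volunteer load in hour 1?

At early start, hour 1 has: Item 1, Item 2, Item 3, Item 4, Item 5, Item 6, Item 7.
Demand: 2 + 2 + 3 + 4 + 5 + 3 + 3 = 22.

22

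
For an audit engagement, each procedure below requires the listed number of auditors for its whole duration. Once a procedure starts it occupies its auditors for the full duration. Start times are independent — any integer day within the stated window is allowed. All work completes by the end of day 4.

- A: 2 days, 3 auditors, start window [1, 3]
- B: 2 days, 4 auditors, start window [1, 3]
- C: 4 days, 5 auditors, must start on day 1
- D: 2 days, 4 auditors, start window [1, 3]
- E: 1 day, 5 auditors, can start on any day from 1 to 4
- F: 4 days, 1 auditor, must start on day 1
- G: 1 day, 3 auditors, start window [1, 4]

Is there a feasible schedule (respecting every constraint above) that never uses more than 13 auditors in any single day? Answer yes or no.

Total auditor-days = 54; over 4 days the average is 54/4 > 13, so some day must exceed 13.

no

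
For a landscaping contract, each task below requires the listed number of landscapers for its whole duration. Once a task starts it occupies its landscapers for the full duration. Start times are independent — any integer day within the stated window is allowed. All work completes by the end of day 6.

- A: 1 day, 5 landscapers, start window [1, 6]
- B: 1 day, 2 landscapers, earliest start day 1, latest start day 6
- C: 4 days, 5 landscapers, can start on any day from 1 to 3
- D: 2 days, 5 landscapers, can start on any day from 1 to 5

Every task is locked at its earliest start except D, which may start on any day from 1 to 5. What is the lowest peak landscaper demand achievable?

D@1: d1:17  d2:10  d3:5  d4:5  d5:0  d6:0 → peak 17
D@2: d1:12  d2:10  d3:10  d4:5  d5:0  d6:0 → peak 12
D@3: d1:12  d2:5  d3:10  d4:10  d5:0  d6:0 → peak 12
D@4: d1:12  d2:5  d3:5  d4:10  d5:5  d6:0 → peak 12
D@5: d1:12  d2:5  d3:5  d4:5  d5:5  d6:5 → peak 12
Best is D@2, peak 12.

12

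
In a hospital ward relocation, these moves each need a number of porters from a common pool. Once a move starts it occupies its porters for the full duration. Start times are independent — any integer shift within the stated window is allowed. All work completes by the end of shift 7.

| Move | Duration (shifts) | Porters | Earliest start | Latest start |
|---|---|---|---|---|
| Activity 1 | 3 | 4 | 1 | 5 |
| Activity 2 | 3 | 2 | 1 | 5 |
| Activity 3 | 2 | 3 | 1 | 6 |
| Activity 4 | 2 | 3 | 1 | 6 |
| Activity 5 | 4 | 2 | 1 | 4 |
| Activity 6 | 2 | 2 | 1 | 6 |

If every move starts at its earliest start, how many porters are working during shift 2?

At early start, shift 2 has: Activity 1, Activity 2, Activity 3, Activity 4, Activity 5, Activity 6.
Demand: 4 + 2 + 3 + 3 + 2 + 2 = 16.

16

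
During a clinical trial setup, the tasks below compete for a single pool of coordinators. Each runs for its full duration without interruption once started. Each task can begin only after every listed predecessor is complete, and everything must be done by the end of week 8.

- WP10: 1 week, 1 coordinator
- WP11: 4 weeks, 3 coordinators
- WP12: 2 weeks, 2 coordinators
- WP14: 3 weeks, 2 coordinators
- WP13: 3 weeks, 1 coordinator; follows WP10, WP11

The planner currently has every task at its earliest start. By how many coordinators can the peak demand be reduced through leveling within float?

3

Early-start peak: w1:8  w2:7  w3:5  w4:3  w5:1  w6:1  w7:1  w8:0 ⇒ 8.
Leveled (WP10@1, WP11@1, WP12@2, WP14@4, WP13@5): w1:4  w2:5  w3:5  w4:5  w5:3  w6:3  w7:1  w8:0 ⇒ 5.
Reduction 8 − 5 = 3.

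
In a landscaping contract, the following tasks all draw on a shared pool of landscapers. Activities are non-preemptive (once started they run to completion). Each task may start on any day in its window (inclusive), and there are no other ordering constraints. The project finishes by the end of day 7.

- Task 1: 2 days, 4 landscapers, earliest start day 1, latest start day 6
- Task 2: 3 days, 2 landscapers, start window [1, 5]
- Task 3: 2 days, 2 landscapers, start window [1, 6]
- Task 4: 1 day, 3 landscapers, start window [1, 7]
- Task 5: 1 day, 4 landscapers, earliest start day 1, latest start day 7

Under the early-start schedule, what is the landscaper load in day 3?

2

At early start, day 3 has: Task 2.
Demand: 2 = 2.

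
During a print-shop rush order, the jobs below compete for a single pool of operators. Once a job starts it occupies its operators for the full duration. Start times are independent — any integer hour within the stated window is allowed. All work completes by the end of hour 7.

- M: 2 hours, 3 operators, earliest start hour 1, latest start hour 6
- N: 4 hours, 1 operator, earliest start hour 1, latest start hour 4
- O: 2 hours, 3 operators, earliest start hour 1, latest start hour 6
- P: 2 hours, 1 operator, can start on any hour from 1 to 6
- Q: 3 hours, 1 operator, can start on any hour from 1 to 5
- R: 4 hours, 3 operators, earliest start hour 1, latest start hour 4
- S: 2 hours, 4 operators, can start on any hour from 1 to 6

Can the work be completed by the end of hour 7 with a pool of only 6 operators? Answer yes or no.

no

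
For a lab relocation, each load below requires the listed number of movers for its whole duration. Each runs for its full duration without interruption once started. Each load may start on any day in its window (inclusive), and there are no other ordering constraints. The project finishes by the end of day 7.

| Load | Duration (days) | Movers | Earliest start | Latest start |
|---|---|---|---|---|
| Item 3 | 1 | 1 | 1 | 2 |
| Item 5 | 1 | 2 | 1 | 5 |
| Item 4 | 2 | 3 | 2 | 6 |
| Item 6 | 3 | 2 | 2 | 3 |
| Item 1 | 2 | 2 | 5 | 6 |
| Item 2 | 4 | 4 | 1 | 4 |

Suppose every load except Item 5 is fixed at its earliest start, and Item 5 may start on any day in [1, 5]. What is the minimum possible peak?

9

Item 5@1: d1:7  d2:9  d3:9  d4:6  d5:2  d6:2  d7:0 → peak 9
Item 5@2: d1:5  d2:11  d3:9  d4:6  d5:2  d6:2  d7:0 → peak 11
Item 5@3: d1:5  d2:9  d3:11  d4:6  d5:2  d6:2  d7:0 → peak 11
Item 5@4: d1:5  d2:9  d3:9  d4:8  d5:2  d6:2  d7:0 → peak 9
Item 5@5: d1:5  d2:9  d3:9  d4:6  d5:4  d6:2  d7:0 → peak 9
Best is Item 5@1, peak 9.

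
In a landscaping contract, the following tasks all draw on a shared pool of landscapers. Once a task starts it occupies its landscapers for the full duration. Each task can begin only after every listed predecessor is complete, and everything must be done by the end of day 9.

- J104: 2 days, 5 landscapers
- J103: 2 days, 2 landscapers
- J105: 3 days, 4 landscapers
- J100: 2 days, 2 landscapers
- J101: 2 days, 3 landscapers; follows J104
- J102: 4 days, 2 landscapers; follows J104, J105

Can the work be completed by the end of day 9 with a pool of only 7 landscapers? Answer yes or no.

Schedule J104@1, J103@3, J105@3, J100@5, J101@7, J102@6: d1:5  d2:5  d3:6  d4:6  d5:6  d6:4  d7:5  d8:5  d9:2 — peak 6 ≤ 7.

yes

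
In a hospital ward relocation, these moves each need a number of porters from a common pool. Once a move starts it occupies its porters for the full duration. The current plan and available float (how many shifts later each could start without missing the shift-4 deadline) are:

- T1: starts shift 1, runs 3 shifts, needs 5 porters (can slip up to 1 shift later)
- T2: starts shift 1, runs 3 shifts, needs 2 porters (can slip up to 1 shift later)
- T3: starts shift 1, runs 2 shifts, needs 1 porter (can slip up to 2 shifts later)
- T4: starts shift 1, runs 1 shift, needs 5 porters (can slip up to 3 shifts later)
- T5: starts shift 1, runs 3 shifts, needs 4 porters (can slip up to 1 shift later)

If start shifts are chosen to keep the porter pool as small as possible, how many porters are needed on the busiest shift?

Early-start (T1@1, T2@1, T3@1, T4@1, T5@1) gives peak 17: s1:17  s2:12  s3:11  s4:0.
Shift T4→4.
Schedule T1@1, T2@1, T3@1, T4@4, T5@1: s1:12  s2:12  s3:11  s4:5 — peak 12.

12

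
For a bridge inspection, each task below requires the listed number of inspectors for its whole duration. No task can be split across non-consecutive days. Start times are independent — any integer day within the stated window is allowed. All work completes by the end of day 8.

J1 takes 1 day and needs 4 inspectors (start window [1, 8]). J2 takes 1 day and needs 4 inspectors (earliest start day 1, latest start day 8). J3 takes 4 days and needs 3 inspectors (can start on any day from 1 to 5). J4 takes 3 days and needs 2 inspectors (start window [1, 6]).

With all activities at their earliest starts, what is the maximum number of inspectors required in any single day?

Early-start schedule: J1@1, J2@1, J3@1, J4@1.
Load per day: day 1: 13, day 2: 5, day 3: 5, day 4: 3, day 5: 0, day 6: 0, day 7: 0, day 8: 0.
Peak is 13.

13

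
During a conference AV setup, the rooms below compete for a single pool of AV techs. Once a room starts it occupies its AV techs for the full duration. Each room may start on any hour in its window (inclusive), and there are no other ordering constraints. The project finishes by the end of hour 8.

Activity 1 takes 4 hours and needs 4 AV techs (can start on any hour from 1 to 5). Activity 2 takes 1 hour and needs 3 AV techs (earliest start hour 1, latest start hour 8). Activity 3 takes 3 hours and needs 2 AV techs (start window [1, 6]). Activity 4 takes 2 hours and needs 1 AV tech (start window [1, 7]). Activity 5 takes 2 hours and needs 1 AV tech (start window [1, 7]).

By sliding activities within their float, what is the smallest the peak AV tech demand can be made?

Early-start (Activity 1@1, Activity 2@1, Activity 3@1, Activity 4@1, Activity 5@1) gives peak 11: h1:11  h2:8  h3:6  h4:4  h5:0  h6:0  h7:0  h8:0.
Shift Activity 2→5, Activity 3→6, Activity 4→5, Activity 5→6.
Schedule Activity 1@1, Activity 2@5, Activity 3@6, Activity 4@5, Activity 5@6: h1:4  h2:4  h3:4  h4:4  h5:4  h6:4  h7:3  h8:2 — peak 4.
Total AV tech-hours = 29 over 8 hours ⇒ peak ≥ ⌈29/8⌉ = 4, so 4 is optimal.

4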